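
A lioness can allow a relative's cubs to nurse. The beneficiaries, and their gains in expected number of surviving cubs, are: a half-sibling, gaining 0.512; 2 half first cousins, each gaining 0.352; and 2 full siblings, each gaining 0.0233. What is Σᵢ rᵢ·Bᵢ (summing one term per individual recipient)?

0.1953

r to a half-sibling = 1/4 (half-sibs share one parent — one path of length 2: r = (1/2)^2 = 1/4).
r to a half first cousin = 1/16 (half first cousins share one grandparent — one path of length 4: r = (1/2)^4 = 1/16).
r to a full sibling = 0.5 (full sibs share both parents — two paths of length 2: r = 2·(1/2)^2 = 1/2).
Summing one r·B term per recipient: 1·0.25·0.512 + 2·0.0625·0.352 + 2·0.5·0.0233 = 0.1953.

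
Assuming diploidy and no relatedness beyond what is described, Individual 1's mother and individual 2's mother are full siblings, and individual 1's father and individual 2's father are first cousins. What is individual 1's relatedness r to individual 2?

0.15625

With two independent routes of shared ancestry, r is the sum of the two contributions.
Individual 1 and individual 2 are related in two ways: first cousins through their mothers (r = 1/8) and second cousins through their fathers (r = 1/32).
r = 1/8 + 1/32 = 5/32 = 0.15625.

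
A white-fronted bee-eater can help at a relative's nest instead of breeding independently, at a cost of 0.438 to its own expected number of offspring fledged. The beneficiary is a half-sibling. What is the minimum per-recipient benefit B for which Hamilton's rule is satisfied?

r to a half-sibling = 1/4 (half-sibs share one parent — one path of length 2: r = (1/2)^2 = 1/4).
Hamilton's rule with n recipients of equal r: n·r·B > C, so B > C/(n·r) = 0.438/(1·0.25) = 1.752.

1.752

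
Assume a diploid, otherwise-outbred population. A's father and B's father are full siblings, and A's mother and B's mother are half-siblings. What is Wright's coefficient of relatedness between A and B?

0.1875

Wright's path rule: contributions from independent ancestry routes add.
A and B are related in two ways: first cousins through their fathers (r = 1/8) and half first cousins through their mothers (r = 1/16).
r = 1/8 + 1/16 = 0.1875.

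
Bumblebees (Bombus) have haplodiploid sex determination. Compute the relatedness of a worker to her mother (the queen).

0.5

One meiotic link between diploid queen and diploid daughter: r = 1/2.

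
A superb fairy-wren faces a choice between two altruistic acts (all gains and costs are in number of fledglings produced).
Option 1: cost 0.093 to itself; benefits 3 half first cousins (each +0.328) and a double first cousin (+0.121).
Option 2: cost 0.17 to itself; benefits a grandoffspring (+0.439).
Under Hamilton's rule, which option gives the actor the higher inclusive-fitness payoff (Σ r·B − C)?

Option 1

Option 1: r to a half first cousin = 0.0625.
Option 1: r to a double first cousin = 0.25.
Option 1: Σ r·B − C = (3·0.0625·0.328 + 1·0.25·0.121) − 0.093 = -0.00125.
Option 2: r to a grandoffspring = 0.25.
Option 2: Σ r·B − C = (1·0.25·0.439) − 0.17 = -0.06025.
Option 1 has the higher net inclusive-fitness payoff.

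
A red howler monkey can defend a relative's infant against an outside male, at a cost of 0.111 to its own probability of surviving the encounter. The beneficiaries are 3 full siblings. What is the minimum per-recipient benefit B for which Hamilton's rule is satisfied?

0.074

r to a full sibling = 0.5 (full sibs share both parents — two paths of length 2: r = 2·(1/2)^2 = 1/2).
Hamilton's rule with n recipients of equal r: n·r·B > C, so B > C/(n·r) = 0.111/(3·0.5) = 0.074.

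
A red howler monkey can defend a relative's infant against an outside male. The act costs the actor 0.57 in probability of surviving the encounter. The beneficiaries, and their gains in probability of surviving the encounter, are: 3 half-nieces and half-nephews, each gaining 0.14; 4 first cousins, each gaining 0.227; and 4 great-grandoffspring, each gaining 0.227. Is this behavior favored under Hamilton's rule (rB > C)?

No

Hamilton's rule: the trait is favored when the sum of r·B over every recipient exceeds the actor's cost C.
r to a half-niece or half-nephew = 0.125 (half-aunt/uncle↔niece/nephew: one path of length 3: r = (1/2)^3 = 1/8).
r to a first cousin = 0.125 (first cousins share one grandparent pair — two paths of length 4: r = 2·(1/2)^4 = 1/8).
r to a great-grandoffspring = 1/8 (three parent–offspring links: r = (1/2)^3 = 1/8).
Summing one r·B term per recipient: 3·0.125·0.14 + 4·0.125·0.227 + 4·0.125·0.227 = 0.2795.
0.2795 < 0.57: the indirect benefit is less than the cost.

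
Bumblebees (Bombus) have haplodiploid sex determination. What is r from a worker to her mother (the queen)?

0.5

One meiotic link between diploid queen and diploid daughter: r = 1/2.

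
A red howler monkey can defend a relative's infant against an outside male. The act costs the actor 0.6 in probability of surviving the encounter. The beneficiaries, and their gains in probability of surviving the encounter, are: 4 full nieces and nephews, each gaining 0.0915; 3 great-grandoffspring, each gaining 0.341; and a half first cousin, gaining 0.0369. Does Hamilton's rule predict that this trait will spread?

Hamilton's rule: the trait is favored when the sum of r·B over every recipient exceeds the actor's cost C.
r to a full niece or nephew = 1/4 (full aunt/uncle↔niece/nephew: two paths of length 3 through the shared grandparent pair: r = 2·(1/2)^3 = 1/4).
r to a great-grandoffspring = 1/8 (three parent–offspring links: r = (1/2)^3 = 1/8).
r to a half first cousin = 0.0625 (half first cousins share one grandparent — one path of length 4: r = (1/2)^4 = 1/16).
Summing one r·B term per recipient: 4·0.25·0.0915 + 3·0.125·0.341 + 1·0.0625·0.0369 = 0.22168125.
0.22168125 < 0.6: the indirect benefit is less than the cost.

No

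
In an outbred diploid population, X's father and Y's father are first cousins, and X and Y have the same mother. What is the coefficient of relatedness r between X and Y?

Wright's path rule: contributions from independent ancestry routes add.
X and Y are related in two ways: second cousins through their fathers (r = 1/32) and half-sibs through their shared mother (r = 1/4).
r = 1/32 + 1/4 = 9/32 = 0.28125.

0.28125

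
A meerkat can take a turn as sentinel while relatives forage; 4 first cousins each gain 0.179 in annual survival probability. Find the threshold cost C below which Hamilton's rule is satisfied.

r to a first cousin = 0.125 (first cousins share one grandparent pair — two paths of length 4: r = 2·(1/2)^4 = 1/8).
Hamilton's rule: n·r·B > C, so the trait is favored while C < n·r·B = 4·0.125·0.179 = 0.0895.

0.0895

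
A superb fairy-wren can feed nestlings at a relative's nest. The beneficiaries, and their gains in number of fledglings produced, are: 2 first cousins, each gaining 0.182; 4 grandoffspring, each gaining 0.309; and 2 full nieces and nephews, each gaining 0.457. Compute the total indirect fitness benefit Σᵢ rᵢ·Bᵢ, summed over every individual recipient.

0.583

r to a first cousin = 1/8 (first cousins share one grandparent pair — two paths of length 4: r = 2·(1/2)^4 = 1/8).
r to a grandoffspring = 0.25 (two parent–offspring links: r = (1/2)^2 = 1/4).
r to a full niece or nephew = 0.25 (full aunt/uncle↔niece/nephew: two paths of length 3 through the shared grandparent pair: r = 2·(1/2)^3 = 1/4).
Summing one r·B term per recipient: 2·0.125·0.182 + 4·0.25·0.309 + 2·0.25·0.457 = 0.583.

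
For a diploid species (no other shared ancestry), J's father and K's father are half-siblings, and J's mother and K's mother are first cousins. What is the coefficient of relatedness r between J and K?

0.09375

Independent pedigree routes through distinct common ancestors add.
J and K are related in two ways: half first cousins through their fathers (r = 1/16) and second cousins through their mothers (r = 1/32).
r = 1/16 + 1/32 = 0.09375.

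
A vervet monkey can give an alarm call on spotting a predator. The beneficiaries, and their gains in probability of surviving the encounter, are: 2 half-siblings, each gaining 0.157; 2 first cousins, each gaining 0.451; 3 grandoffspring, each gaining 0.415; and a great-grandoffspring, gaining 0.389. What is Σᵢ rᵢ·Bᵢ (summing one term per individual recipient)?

0.551125

r to a half-sibling = 0.25 (half-sibs share one parent — one path of length 2: r = (1/2)^2 = 1/4).
r to a first cousin = 1/8 (first cousins share one grandparent pair — two paths of length 4: r = 2·(1/2)^4 = 1/8).
r to a grandoffspring = 1/4 (two parent–offspring links: r = (1/2)^2 = 1/4).
r to a great-grandoffspring = 0.125 (three parent–offspring links: r = (1/2)^3 = 1/8).
Summing one r·B term per recipient: 2·0.25·0.157 + 2·0.125·0.451 + 3·0.25·0.415 + 1·0.125·0.389 = 0.551125.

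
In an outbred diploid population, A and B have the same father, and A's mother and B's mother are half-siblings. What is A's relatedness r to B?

With two independent routes of shared ancestry, r is the sum of the two contributions.
A and B are related in two ways: half-sibs through their shared father (r = 1/4) and half first cousins through their mothers (r = 1/16).
r = 1/4 + 1/16 = 5/16 = 0.3125.

0.3125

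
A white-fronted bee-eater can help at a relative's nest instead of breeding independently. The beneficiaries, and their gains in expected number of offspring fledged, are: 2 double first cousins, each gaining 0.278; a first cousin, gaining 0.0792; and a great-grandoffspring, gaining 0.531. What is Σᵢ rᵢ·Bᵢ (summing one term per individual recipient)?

0.215275

r to a double first cousin = 0.25 (double first cousins share both grandparent pairs — four paths of length 4: r = 4·(1/2)^4 = 1/4).
r to a first cousin = 1/8 (first cousins share one grandparent pair — two paths of length 4: r = 2·(1/2)^4 = 1/8).
r to a great-grandoffspring = 1/8 (three parent–offspring links: r = (1/2)^3 = 1/8).
Summing one r·B term per recipient: 2·0.25·0.278 + 1·0.125·0.0792 + 1·0.125·0.531 = 0.215275.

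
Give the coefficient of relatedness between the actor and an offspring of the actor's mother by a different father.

0.25

Each parent–offspring link contributes a factor of 1/2, and independent paths through distinct common ancestors add.
Half-sibs share one parent — one path of length 2: r = (1/2)^2 = 1/4.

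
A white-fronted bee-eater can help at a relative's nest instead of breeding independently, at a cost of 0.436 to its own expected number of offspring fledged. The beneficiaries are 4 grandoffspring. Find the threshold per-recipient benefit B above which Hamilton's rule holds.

r to a grandoffspring = 0.25 (two parent–offspring links: r = (1/2)^2 = 1/4).
Hamilton's rule with n recipients of equal r: n·r·B > C, so B > C/(n·r) = 0.436/(4·0.25) = 0.436.

0.436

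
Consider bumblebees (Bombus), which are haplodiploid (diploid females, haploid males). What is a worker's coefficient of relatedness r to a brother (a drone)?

Her haploid brother carries none of their father's genes and a random half of their mother's genome; that half matches the maternal half of her own genome with probability 1/2: r = 1/2 · 1/2 = 1/4.

0.25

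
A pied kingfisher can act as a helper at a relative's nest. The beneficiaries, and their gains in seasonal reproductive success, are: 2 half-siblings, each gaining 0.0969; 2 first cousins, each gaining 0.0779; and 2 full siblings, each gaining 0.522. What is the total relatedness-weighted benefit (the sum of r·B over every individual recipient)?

r to a half-sibling = 1/4 (half-sibs share one parent — one path of length 2: r = (1/2)^2 = 1/4).
r to a first cousin = 1/8 (first cousins share one grandparent pair — two paths of length 4: r = 2·(1/2)^4 = 1/8).
r to a full sibling = 1/2 (full sibs share both parents — two paths of length 2: r = 2·(1/2)^2 = 1/2).
Summing one r·B term per recipient: 2·0.25·0.0969 + 2·0.125·0.0779 + 2·0.5·0.522 = 0.589925.

0.589925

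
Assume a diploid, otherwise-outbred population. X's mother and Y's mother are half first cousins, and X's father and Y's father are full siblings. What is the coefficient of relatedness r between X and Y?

0.140625

Wright's path rule: contributions from independent ancestry routes add.
X and Y are related in two ways: half second cousins through their mothers (r = 1/64) and first cousins through their fathers (r = 1/8).
r = 1/64 + 1/8 = 9/64 = 0.140625.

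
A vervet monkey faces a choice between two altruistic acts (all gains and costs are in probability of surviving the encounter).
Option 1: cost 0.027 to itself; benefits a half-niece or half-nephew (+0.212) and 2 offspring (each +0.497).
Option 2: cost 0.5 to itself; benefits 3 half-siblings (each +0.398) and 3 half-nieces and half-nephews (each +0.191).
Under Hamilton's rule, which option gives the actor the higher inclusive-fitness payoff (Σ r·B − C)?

Option 1

Option 1: r to a half-niece or half-nephew = 0.125.
Option 1: r to an offspring = 0.5.
Option 1: Σ r·B − C = (1·0.125·0.212 + 2·0.5·0.497) − 0.027 = 0.4965.
Option 2: r to a half-sibling = 0.25.
Option 2: r to a half-niece or half-nephew = 0.125.
Option 2: Σ r·B − C = (3·0.25·0.398 + 3·0.125·0.191) − 0.5 = -0.129875.
Option 1 has the higher net inclusive-fitness payoff.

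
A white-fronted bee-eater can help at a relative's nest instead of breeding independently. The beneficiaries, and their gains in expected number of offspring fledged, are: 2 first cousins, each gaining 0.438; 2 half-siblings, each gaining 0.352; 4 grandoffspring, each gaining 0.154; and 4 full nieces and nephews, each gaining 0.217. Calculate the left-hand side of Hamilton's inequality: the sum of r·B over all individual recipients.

r to a first cousin = 1/8 (first cousins share one grandparent pair — two paths of length 4: r = 2·(1/2)^4 = 1/8).
r to a half-sibling = 1/4 (half-sibs share one parent — one path of length 2: r = (1/2)^2 = 1/4).
r to a grandoffspring = 1/4 (two parent–offspring links: r = (1/2)^2 = 1/4).
r to a full niece or nephew = 0.25 (full aunt/uncle↔niece/nephew: two paths of length 3 through the shared grandparent pair: r = 2·(1/2)^3 = 1/4).
Summing one r·B term per recipient: 2·0.125·0.438 + 2·0.25·0.352 + 4·0.25·0.154 + 4·0.25·0.217 = 0.6565.

0.6565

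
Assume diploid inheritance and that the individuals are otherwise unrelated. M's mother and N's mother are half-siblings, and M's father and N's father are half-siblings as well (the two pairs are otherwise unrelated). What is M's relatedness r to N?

Independent pedigree routes through distinct common ancestors add.
M and N are related in two ways: half first cousins through their mothers (r = 1/16) and half first cousins through their fathers (r = 1/16).
r = 1/16 + 1/16 = 1/8 = 0.125.

0.125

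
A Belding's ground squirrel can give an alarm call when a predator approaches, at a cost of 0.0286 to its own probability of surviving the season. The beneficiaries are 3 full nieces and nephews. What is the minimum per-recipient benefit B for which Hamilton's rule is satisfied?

r to a full niece or nephew = 1/4 (full aunt/uncle↔niece/nephew: two paths of length 3 through the shared grandparent pair: r = 2·(1/2)^3 = 1/4).
Hamilton's rule with n recipients of equal r: n·r·B > C, so B > C/(n·r) = 0.0286/(3·0.25) = 0.0381.

0.0381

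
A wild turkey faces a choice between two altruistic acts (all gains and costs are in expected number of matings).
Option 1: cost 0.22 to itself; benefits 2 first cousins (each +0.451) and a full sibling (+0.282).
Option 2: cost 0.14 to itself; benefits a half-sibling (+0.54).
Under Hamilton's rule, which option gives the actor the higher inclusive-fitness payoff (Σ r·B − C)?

Option 1: r to a first cousin = 0.125.
Option 1: r to a full sibling = 0.5.
Option 1: Σ r·B − C = (2·0.125·0.451 + 1·0.5·0.282) − 0.22 = 0.03375.
Option 2: r to a half-sibling = 0.25.
Option 2: Σ r·B − C = (1·0.25·0.54) − 0.14 = -0.005.
Option 1 has the higher net inclusive-fitness payoff.

Option 1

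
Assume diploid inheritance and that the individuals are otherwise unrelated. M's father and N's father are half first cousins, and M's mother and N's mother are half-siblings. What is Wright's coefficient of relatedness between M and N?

Relatedness sums over independent paths through distinct common ancestors.
M and N are related in two ways: half second cousins through their fathers (r = 1/64) and half first cousins through their mothers (r = 1/16).
r = 1/64 + 1/16 = 0.078125.

0.078125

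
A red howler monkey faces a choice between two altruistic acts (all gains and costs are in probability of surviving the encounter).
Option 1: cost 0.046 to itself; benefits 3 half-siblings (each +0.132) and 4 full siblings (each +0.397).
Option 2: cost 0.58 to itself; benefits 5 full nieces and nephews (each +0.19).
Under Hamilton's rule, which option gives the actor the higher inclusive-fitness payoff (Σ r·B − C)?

Option 1

Option 1: r to a half-sibling = 0.25.
Option 1: r to a full sibling = 0.5.
Option 1: Σ r·B − C = (3·0.25·0.132 + 4·0.5·0.397) − 0.046 = 0.847.
Option 2: r to a full niece or nephew = 0.25.
Option 2: Σ r·B − C = (5·0.25·0.19) − 0.58 = -0.3425.
Option 1 has the higher net inclusive-fitness payoff.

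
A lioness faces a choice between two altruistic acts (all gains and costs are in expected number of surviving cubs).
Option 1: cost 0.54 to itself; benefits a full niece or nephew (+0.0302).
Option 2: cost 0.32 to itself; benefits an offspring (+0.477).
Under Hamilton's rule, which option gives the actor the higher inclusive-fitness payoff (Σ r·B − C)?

Option 2

Option 1: r to a full niece or nephew = 0.25.
Option 1: Σ r·B − C = (1·0.25·0.0302) − 0.54 = -0.53245.
Option 2: r to an offspring = 0.5.
Option 2: Σ r·B − C = (1·0.5·0.477) − 0.32 = -0.0815.
Option 2 has the higher net inclusive-fitness payoff.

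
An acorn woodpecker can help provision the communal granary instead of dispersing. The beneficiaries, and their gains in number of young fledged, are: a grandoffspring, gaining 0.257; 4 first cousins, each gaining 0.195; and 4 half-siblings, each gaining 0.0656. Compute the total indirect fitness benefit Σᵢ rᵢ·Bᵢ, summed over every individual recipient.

r to a grandoffspring = 1/4 (two parent–offspring links: r = (1/2)^2 = 1/4).
r to a first cousin = 0.125 (first cousins share one grandparent pair — two paths of length 4: r = 2·(1/2)^4 = 1/8).
r to a half-sibling = 1/4 (half-sibs share one parent — one path of length 2: r = (1/2)^2 = 1/4).
Summing one r·B term per recipient: 1·0.25·0.257 + 4·0.125·0.195 + 4·0.25·0.0656 = 0.22735.

0.22735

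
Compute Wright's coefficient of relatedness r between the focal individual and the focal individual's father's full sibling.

0.25

Each parent–offspring link contributes a factor of 1/2, and independent paths through distinct common ancestors add.
Full aunt/uncle↔niece/nephew: two paths of length 3 through the shared grandparent pair: r = 2·(1/2)^3 = 1/4.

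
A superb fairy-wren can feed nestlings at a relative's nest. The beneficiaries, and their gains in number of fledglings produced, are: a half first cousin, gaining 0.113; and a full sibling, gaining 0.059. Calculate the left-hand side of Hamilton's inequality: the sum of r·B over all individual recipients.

r to a half first cousin = 1/16 (half first cousins share one grandparent — one path of length 4: r = (1/2)^4 = 1/16).
r to a full sibling = 0.5 (full sibs share both parents — two paths of length 2: r = 2·(1/2)^2 = 1/2).
Summing one r·B term per recipient: 1·0.0625·0.113 + 1·0.5·0.059 = 0.0365625.

0.0365625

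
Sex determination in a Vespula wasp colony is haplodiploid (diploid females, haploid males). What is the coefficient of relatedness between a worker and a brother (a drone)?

0.25

Her haploid brother carries none of their father's genes and a random half of their mother's genome; that half matches the maternal half of her own genome with probability 1/2: r = 1/2 · 1/2 = 1/4.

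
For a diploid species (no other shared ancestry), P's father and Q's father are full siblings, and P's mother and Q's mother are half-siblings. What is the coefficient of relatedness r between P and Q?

Wright's path rule: contributions from independent ancestry routes add.
P and Q are related in two ways: first cousins through their fathers (r = 1/8) and half first cousins through their mothers (r = 1/16).
r = 1/8 + 1/16 = 3/16 = 0.1875.

0.1875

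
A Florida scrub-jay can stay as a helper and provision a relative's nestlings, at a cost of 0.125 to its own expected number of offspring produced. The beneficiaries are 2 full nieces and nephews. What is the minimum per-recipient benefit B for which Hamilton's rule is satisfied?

0.25

r to a full niece or nephew = 0.25 (full aunt/uncle↔niece/nephew: two paths of length 3 through the shared grandparent pair: r = 2·(1/2)^3 = 1/4).
Hamilton's rule with n recipients of equal r: n·r·B > C, so B > C/(n·r) = 0.125/(2·0.25) = 0.25.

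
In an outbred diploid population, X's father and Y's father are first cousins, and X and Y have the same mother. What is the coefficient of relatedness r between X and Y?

0.28125

Wright's path rule: contributions from independent ancestry routes add.
X and Y are related in two ways: second cousins through their fathers (r = 1/32) and half-sibs through their shared mother (r = 1/4).
r = 1/32 + 1/4 = 0.28125.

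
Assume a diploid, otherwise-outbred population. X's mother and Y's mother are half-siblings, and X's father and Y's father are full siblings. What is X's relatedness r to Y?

With two independent routes of shared ancestry, r is the sum of the two contributions.
X and Y are related in two ways: half first cousins through their mothers (r = 1/16) and first cousins through their fathers (r = 1/8).
r = 1/16 + 1/8 = 0.1875.

0.1875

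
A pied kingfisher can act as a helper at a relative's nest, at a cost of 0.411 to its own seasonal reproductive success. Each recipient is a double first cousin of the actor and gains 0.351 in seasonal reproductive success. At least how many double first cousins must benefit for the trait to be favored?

r to a double first cousin = 0.25 (double first cousins share both grandparent pairs — four paths of length 4: r = 4·(1/2)^4 = 1/4).
Hamilton's rule: n·r·B > C  ⇒  n > C/(r·B) = 0.411/(0.25·0.351) = 4.684.
The smallest integer exceeding 4.684 is 5.

5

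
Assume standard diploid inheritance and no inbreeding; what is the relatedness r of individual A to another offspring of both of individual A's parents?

0.5

Each parent–offspring link contributes a factor of 1/2, and independent paths through distinct common ancestors add.
Full sibs share both parents — two paths of length 2: r = 2·(1/2)^2 = 1/2.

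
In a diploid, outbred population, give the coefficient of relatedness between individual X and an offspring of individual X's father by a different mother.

0.25

Each parent–offspring link contributes a factor of 1/2, and independent paths through distinct common ancestors add.
Half-sibs share one parent — one path of length 2: r = (1/2)^2 = 1/4.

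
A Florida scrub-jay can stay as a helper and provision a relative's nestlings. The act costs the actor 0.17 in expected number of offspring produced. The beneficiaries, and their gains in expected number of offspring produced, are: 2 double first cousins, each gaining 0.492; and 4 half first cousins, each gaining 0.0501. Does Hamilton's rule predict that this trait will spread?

Hamilton's rule: the trait is favored when the sum of r·B over every recipient exceeds the actor's cost C.
r to a double first cousin = 1/4 (double first cousins share both grandparent pairs — four paths of length 4: r = 4·(1/2)^4 = 1/4).
r to a half first cousin = 1/16 (half first cousins share one grandparent — one path of length 4: r = (1/2)^4 = 1/16).
Summing one r·B term per recipient: 2·0.25·0.492 + 4·0.0625·0.0501 = 0.258525.
0.258525 > 0.17: the indirect benefit exceeds the cost.

Yes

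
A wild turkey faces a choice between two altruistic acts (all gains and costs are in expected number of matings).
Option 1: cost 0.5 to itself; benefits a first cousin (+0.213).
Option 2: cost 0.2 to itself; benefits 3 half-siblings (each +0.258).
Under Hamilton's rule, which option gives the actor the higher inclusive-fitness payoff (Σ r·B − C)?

Option 1: r to a first cousin = 0.125.
Option 1: Σ r·B − C = (1·0.125·0.213) − 0.5 = -0.473375.
Option 2: r to a half-sibling = 0.25.
Option 2: Σ r·B − C = (3·0.25·0.258) − 0.2 = -0.0065.
Option 2 has the higher net inclusive-fitness payoff.

Option 2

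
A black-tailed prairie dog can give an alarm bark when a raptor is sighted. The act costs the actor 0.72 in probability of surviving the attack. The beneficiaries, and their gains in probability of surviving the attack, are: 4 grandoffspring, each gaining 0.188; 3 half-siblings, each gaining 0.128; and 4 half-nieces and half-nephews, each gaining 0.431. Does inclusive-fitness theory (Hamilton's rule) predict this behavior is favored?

Hamilton's rule: the trait is favored when the sum of r·B over every recipient exceeds the actor's cost C.
r to a grandoffspring = 0.25 (two parent–offspring links: r = (1/2)^2 = 1/4).
r to a half-sibling = 1/4 (half-sibs share one parent — one path of length 2: r = (1/2)^2 = 1/4).
r to a half-niece or half-nephew = 1/8 (half-aunt/uncle↔niece/nephew: one path of length 3: r = (1/2)^3 = 1/8).
Summing one r·B term per recipient: 4·0.25·0.188 + 3·0.25·0.128 + 4·0.125·0.431 = 0.4995.
0.4995 < 0.72: the indirect benefit is less than the cost.

No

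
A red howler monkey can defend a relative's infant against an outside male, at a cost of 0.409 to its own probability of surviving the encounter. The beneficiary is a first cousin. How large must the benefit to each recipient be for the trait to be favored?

3.272

r to a first cousin = 0.125 (first cousins share one grandparent pair — two paths of length 4: r = 2·(1/2)^4 = 1/8).
Hamilton's rule with n recipients of equal r: n·r·B > C, so B > C/(n·r) = 0.409/(1·0.125) = 3.272.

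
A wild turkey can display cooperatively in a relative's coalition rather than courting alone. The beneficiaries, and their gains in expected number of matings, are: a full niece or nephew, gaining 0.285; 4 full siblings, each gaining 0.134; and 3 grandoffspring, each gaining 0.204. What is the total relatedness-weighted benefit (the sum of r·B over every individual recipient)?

0.49225

r to a full niece or nephew = 1/4 (full aunt/uncle↔niece/nephew: two paths of length 3 through the shared grandparent pair: r = 2·(1/2)^3 = 1/4).
r to a full sibling = 0.5 (full sibs share both parents — two paths of length 2: r = 2·(1/2)^2 = 1/2).
r to a grandoffspring = 0.25 (two parent–offspring links: r = (1/2)^2 = 1/4).
Summing one r·B term per recipient: 1·0.25·0.285 + 4·0.5·0.134 + 3·0.25·0.204 = 0.49225.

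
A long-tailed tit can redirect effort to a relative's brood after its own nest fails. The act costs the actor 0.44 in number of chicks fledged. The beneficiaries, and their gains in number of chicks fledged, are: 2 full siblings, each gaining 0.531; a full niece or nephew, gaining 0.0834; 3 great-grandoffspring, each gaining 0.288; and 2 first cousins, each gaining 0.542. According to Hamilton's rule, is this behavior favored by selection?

Yes

Hamilton's rule: the trait is favored when the sum of r·B over every recipient exceeds the actor's cost C.
r to a full sibling = 0.5 (full sibs share both parents — two paths of length 2: r = 2·(1/2)^2 = 1/2).
r to a full niece or nephew = 0.25 (full aunt/uncle↔niece/nephew: two paths of length 3 through the shared grandparent pair: r = 2·(1/2)^3 = 1/4).
r to a great-grandoffspring = 1/8 (three parent–offspring links: r = (1/2)^3 = 1/8).
r to a first cousin = 1/8 (first cousins share one grandparent pair — two paths of length 4: r = 2·(1/2)^4 = 1/8).
Summing one r·B term per recipient: 2·0.5·0.531 + 1·0.25·0.0834 + 3·0.125·0.288 + 2·0.125·0.542 = 0.79535.
0.79535 > 0.44: the indirect benefit exceeds the cost.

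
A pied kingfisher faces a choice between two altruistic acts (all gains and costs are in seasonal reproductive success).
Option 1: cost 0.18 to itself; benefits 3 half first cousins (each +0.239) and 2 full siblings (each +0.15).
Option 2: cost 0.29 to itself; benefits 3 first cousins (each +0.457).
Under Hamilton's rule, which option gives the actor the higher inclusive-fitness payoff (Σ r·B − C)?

Option 1: r to a half first cousin = 0.0625.
Option 1: r to a full sibling = 0.5.
Option 1: Σ r·B − C = (3·0.0625·0.239 + 2·0.5·0.15) − 0.18 = 0.0148125.
Option 2: r to a first cousin = 0.125.
Option 2: Σ r·B − C = (3·0.125·0.457) − 0.29 = -0.118625.
Option 1 has the higher net inclusive-fitness payoff.

Option 1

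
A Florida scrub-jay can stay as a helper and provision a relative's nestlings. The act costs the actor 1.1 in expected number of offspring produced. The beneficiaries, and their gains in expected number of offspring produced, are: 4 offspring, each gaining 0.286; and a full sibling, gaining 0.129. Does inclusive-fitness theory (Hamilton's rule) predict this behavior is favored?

Hamilton's rule: the trait is favored when the sum of r·B over every recipient exceeds the actor's cost C.
r to an offspring = 0.5 (one parent–offspring link: r = (1/2)^1 = 1/2).
r to a full sibling = 0.5 (full sibs share both parents — two paths of length 2: r = 2·(1/2)^2 = 1/2).
Summing one r·B term per recipient: 4·0.5·0.286 + 1·0.5·0.129 = 0.6365.
0.6365 < 1.1: the indirect benefit is less than the cost.

No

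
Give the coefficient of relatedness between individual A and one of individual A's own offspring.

0.5

Each parent–offspring link contributes a factor of 1/2, and independent paths through distinct common ancestors add.
One parent–offspring link: r = (1/2)^1 = 1/2.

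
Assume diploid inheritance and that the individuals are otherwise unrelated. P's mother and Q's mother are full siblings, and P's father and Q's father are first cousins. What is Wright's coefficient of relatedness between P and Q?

Wright's path rule: contributions from independent ancestry routes add.
P and Q are related in two ways: first cousins through their mothers (r = 1/8) and second cousins through their fathers (r = 1/32).
r = 1/8 + 1/32 = 0.15625.

0.15625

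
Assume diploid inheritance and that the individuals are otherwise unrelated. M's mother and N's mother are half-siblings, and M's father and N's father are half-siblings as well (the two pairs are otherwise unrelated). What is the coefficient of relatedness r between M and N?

Relatedness sums over independent paths through distinct common ancestors.
M and N are related in two ways: half first cousins through their mothers (r = 1/16) and half first cousins through their fathers (r = 1/16).
r = 1/16 + 1/16 = 1/8 = 0.125.

0.125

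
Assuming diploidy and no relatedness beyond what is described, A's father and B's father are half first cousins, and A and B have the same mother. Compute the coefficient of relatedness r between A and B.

Wright's path rule: contributions from independent ancestry routes add.
A and B are related in two ways: half second cousins through their fathers (r = 1/64) and half-sibs through their shared mother (r = 1/4).
r = 1/64 + 1/4 = 17/64 = 0.265625.

0.265625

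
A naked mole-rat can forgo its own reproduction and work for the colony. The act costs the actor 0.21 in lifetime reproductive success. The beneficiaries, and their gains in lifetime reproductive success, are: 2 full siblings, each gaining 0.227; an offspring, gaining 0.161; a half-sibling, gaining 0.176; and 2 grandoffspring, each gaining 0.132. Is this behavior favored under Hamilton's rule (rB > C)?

Hamilton's rule: the trait is favored when the sum of r·B over every recipient exceeds the actor's cost C.
r to a full sibling = 1/2 (full sibs share both parents — two paths of length 2: r = 2·(1/2)^2 = 1/2).
r to an offspring = 0.5 (one parent–offspring link: r = (1/2)^1 = 1/2).
r to a half-sibling = 0.25 (half-sibs share one parent — one path of length 2: r = (1/2)^2 = 1/4).
r to a grandoffspring = 0.25 (two parent–offspring links: r = (1/2)^2 = 1/4).
Summing one r·B term per recipient: 2·0.5·0.227 + 1·0.5·0.161 + 1·0.25·0.176 + 2·0.25·0.132 = 0.4175.
0.4175 > 0.21: the indirect benefit exceeds the cost.

Yes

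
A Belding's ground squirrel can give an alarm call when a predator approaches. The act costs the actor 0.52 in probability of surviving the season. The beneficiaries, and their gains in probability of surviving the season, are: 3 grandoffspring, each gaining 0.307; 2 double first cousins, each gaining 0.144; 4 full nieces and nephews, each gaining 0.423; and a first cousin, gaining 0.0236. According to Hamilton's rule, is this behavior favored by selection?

Hamilton's rule: the trait is favored when the sum of r·B over every recipient exceeds the actor's cost C.
r to a grandoffspring = 1/4 (two parent–offspring links: r = (1/2)^2 = 1/4).
r to a double first cousin = 0.25 (double first cousins share both grandparent pairs — four paths of length 4: r = 4·(1/2)^4 = 1/4).
r to a full niece or nephew = 1/4 (full aunt/uncle↔niece/nephew: two paths of length 3 through the shared grandparent pair: r = 2·(1/2)^3 = 1/4).
r to a first cousin = 1/8 (first cousins share one grandparent pair — two paths of length 4: r = 2·(1/2)^4 = 1/8).
Summing one r·B term per recipient: 3·0.25·0.307 + 2·0.25·0.144 + 4·0.25·0.423 + 1·0.125·0.0236 = 0.7282.
0.7282 > 0.52: the indirect benefit exceeds the cost.

Yes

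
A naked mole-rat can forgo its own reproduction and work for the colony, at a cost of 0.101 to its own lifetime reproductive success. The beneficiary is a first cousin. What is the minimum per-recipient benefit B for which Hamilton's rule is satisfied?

r to a first cousin = 0.125 (first cousins share one grandparent pair — two paths of length 4: r = 2·(1/2)^4 = 1/8).
Hamilton's rule with n recipients of equal r: n·r·B > C, so B > C/(n·r) = 0.101/(1·0.125) = 0.808.

0.808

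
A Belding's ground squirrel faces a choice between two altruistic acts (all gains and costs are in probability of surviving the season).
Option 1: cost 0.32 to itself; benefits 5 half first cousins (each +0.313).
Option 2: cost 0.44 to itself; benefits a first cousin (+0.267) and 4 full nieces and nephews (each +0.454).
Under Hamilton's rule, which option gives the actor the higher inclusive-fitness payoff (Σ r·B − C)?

Option 2

Option 1: r to a half first cousin = 0.0625.
Option 1: Σ r·B − C = (5·0.0625·0.313) − 0.32 = -0.2221875.
Option 2: r to a first cousin = 0.125.
Option 2: r to a full niece or nephew = 0.25.
Option 2: Σ r·B − C = (1·0.125·0.267 + 4·0.25·0.454) − 0.44 = 0.047375.
Option 2 has the higher net inclusive-fitness payoff.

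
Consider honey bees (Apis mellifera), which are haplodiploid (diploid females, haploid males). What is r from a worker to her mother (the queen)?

0.5

One meiotic link between diploid queen and diploid daughter: r = 1/2.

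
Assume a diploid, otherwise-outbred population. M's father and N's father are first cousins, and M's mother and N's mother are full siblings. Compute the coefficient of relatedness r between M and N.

0.15625

Independent pedigree routes through distinct common ancestors add.
M and N are related in two ways: second cousins through their fathers (r = 1/32) and first cousins through their mothers (r = 1/8).
r = 1/32 + 1/8 = 5/32 = 0.15625.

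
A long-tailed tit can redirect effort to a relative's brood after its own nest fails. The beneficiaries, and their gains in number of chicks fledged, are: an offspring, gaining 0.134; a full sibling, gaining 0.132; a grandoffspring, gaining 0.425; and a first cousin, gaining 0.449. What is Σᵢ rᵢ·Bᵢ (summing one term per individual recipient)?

0.295375

r to an offspring = 1/2 (one parent–offspring link: r = (1/2)^1 = 1/2).
r to a full sibling = 0.5 (full sibs share both parents — two paths of length 2: r = 2·(1/2)^2 = 1/2).
r to a grandoffspring = 1/4 (two parent–offspring links: r = (1/2)^2 = 1/4).
r to a first cousin = 1/8 (first cousins share one grandparent pair — two paths of length 4: r = 2·(1/2)^4 = 1/8).
Summing one r·B term per recipient: 1·0.5·0.134 + 1·0.5·0.132 + 1·0.25·0.425 + 1·0.125·0.449 = 0.295375.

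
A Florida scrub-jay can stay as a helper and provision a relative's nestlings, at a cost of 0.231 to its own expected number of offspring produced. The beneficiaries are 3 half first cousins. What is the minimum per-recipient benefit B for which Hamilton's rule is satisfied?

1.232

r to a half first cousin = 0.0625 (half first cousins share one grandparent — one path of length 4: r = (1/2)^4 = 1/16).
Hamilton's rule with n recipients of equal r: n·r·B > C, so B > C/(n·r) = 0.231/(3·0.0625) = 1.232.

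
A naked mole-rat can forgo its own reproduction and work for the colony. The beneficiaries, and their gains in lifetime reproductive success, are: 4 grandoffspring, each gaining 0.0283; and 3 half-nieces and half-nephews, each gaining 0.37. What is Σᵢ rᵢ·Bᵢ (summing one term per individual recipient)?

0.16705

r to a grandoffspring = 1/4 (two parent–offspring links: r = (1/2)^2 = 1/4).
r to a half-niece or half-nephew = 1/8 (half-aunt/uncle↔niece/nephew: one path of length 3: r = (1/2)^3 = 1/8).
Summing one r·B term per recipient: 4·0.25·0.0283 + 3·0.125·0.37 = 0.16705.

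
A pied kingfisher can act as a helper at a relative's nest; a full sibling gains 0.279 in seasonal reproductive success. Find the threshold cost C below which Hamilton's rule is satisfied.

r to a full sibling = 0.5 (full sibs share both parents — two paths of length 2: r = 2·(1/2)^2 = 1/2).
Hamilton's rule: n·r·B > C, so the trait is favored while C < n·r·B = 1·0.5·0.279 = 0.1395.

0.1395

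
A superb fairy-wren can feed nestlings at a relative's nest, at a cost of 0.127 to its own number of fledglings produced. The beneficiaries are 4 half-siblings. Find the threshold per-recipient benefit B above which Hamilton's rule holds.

r to a half-sibling = 1/4 (half-sibs share one parent — one path of length 2: r = (1/2)^2 = 1/4).
Hamilton's rule with n recipients of equal r: n·r·B > C, so B > C/(n·r) = 0.127/(4·0.25) = 0.127.

0.127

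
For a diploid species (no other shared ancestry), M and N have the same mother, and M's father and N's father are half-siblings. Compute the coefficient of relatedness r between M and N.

0.3125

Independent pedigree routes through distinct common ancestors add.
M and N are related in two ways: half-sibs through their shared mother (r = 1/4) and half first cousins through their fathers (r = 1/16).
r = 1/4 + 1/16 = 0.3125.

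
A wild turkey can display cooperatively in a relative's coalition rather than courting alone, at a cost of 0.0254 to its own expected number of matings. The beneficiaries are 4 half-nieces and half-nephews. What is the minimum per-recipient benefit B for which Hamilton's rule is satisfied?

r to a half-niece or half-nephew = 0.125 (half-aunt/uncle↔niece/nephew: one path of length 3: r = (1/2)^3 = 1/8).
Hamilton's rule with n recipients of equal r: n·r·B > C, so B > C/(n·r) = 0.0254/(4·0.125) = 0.0508.

0.0508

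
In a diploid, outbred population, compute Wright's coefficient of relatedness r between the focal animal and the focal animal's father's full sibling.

Each parent–offspring link contributes a factor of 1/2, and independent paths through distinct common ancestors add.
Full aunt/uncle↔niece/nephew: two paths of length 3 through the shared grandparent pair: r = 2·(1/2)^3 = 1/4.

0.25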